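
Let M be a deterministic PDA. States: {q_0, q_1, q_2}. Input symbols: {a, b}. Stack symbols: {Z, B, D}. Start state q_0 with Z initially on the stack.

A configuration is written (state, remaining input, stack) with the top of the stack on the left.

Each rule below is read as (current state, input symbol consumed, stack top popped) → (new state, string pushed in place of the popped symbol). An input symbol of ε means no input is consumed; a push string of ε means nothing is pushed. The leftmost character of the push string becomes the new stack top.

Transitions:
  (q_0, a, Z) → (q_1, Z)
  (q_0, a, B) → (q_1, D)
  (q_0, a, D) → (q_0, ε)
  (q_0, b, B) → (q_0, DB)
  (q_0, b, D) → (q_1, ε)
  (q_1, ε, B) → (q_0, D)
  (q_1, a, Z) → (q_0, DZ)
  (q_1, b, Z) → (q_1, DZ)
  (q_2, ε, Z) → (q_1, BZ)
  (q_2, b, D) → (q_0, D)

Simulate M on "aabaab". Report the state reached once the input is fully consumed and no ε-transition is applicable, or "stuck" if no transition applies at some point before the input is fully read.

(q_0, aabaab, Z)
  read a, top Z: go to q_1, push Z → (q_1, abaab, Z)
  read a, top Z: go to q_0, push DZ → (q_0, baab, DZ)
  read b, top D: go to q_1, push ε → (q_1, aab, Z)
  read a, top Z: go to q_0, push DZ → (q_0, ab, DZ)
  read a, top D: go to q_0, push ε → (q_0, b, Z)
No transition for (q_0, b, top Z); M blocks with input b remaining.

stuck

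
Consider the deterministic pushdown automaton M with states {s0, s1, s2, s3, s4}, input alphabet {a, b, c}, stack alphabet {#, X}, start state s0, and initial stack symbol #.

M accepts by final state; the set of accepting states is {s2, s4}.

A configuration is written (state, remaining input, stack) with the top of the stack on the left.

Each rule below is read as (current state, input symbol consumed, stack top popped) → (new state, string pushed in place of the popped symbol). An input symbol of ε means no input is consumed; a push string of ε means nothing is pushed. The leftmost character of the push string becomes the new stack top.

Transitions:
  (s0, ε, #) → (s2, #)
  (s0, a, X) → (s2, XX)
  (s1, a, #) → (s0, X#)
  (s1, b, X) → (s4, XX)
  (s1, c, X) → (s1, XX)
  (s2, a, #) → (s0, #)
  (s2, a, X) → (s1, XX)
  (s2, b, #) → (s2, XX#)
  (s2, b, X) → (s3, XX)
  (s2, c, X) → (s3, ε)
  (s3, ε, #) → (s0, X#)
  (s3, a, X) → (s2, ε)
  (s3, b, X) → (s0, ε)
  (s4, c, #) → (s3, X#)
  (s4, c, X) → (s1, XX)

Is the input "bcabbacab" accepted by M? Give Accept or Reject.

Accept

(s0, bcabbacab, #)
  ε-move, top #: go to s2, push # → (s2, bcabbacab, #)
  read b, top #: go to s2, push XX# → (s2, cabbacab, XX#)
  read c, top X: go to s3, push ε → (s3, abbacab, X#)
  read a, top X: go to s2, push ε → (s2, bbacab, #)
  read b, top #: go to s2, push XX# → (s2, bacab, XX#)
  read b, top X: go to s3, push XX → (s3, acab, XXX#)
  read a, top X: go to s2, push ε → (s2, cab, XX#)
  read c, top X: go to s3, push ε → (s3, ab, X#)
  read a, top X: go to s2, push ε → (s2, b, #)
  read b, top #: go to s2, push XX# → (s2, ε, XX#)
All input consumed; state s2 ∈ F.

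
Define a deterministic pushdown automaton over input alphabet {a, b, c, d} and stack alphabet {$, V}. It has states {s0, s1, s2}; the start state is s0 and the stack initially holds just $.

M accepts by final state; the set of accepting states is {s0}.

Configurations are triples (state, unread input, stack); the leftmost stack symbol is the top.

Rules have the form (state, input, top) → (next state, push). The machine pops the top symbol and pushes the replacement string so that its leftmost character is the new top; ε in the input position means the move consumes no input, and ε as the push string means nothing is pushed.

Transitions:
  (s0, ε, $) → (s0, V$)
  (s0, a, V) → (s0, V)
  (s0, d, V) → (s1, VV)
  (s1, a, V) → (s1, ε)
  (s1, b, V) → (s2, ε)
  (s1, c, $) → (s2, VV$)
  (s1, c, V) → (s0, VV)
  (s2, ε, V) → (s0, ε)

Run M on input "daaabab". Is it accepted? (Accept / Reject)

Reject

(s0, daaabab, $) ⊢ (s0, daaabab, V$) ⊢ (s1, aaabab, VV$) ⊢ (s1, aabab, V$) ⊢ (s1, abab, $)
No transition applies at (s1, abab, $); input not fully consumed.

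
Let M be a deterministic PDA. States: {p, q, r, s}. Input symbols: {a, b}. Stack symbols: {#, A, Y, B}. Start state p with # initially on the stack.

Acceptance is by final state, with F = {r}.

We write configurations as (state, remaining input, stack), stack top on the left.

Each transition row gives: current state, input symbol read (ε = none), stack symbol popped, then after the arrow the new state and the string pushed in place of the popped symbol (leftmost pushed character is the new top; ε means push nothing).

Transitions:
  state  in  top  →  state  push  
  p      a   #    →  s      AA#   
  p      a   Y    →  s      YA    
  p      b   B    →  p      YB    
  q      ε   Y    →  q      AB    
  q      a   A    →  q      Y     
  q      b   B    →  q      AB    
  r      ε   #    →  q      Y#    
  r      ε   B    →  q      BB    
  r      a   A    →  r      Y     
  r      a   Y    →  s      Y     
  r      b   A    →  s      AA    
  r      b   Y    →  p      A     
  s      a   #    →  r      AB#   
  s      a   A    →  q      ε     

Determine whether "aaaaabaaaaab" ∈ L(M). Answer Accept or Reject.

(p, aaaaabaaaaab, #)
  read a, top #: go to s, push AA# → (s, aaaabaaaaab, AA#)
  read a, top A: go to q, push ε → (q, aaabaaaaab, A#)
  read a, top A: go to q, push Y → (q, aabaaaaab, Y#)
  ε-move, top Y: go to q, push AB → (q, aabaaaaab, AB#)
  read a, top A: go to q, push Y → (q, abaaaaab, YB#)
  ε-move, top Y: go to q, push AB → (q, abaaaaab, ABB#)
  read a, top A: go to q, push Y → (q, baaaaab, YBB#)
  ε-move, top Y: go to q, push AB → (q, baaaaab, ABBB#)
No transition applies at (q, baaaaab, ABBB#); input not fully consumed.

Reject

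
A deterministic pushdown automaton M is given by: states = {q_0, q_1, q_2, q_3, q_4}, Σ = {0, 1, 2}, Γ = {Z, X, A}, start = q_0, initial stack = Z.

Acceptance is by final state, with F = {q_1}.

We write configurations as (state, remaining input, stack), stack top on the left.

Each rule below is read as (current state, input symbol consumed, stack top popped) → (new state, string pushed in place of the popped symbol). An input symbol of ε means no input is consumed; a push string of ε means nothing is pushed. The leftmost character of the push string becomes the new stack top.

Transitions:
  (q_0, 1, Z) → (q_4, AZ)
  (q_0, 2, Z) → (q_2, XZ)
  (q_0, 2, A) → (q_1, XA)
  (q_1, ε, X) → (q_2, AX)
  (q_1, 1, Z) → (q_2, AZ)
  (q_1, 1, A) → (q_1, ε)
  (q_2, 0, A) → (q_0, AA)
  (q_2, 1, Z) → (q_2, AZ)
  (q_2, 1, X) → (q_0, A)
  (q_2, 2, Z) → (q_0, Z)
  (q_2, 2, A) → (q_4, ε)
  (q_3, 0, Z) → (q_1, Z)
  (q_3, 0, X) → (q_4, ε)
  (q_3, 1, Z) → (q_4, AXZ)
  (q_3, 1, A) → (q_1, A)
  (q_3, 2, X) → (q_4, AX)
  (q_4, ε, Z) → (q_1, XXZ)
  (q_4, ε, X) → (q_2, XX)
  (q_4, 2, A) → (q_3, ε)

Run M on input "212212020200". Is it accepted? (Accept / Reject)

(q_0, 212212020200, Z)
  read 2, top Z: go to q_2, push XZ → (q_2, 12212020200, XZ)
  read 1, top X: go to q_0, push A → (q_0, 2212020200, AZ)
  read 2, top A: go to q_1, push XA → (q_1, 212020200, XAZ)
  ε-move, top X: go to q_2, push AX → (q_2, 212020200, AXAZ)
  read 2, top A: go to q_4, push ε → (q_4, 12020200, XAZ)
  ε-move, top X: go to q_2, push XX → (q_2, 12020200, XXAZ)
  read 1, top X: go to q_0, push A → (q_0, 2020200, AXAZ)
  read 2, top A: go to q_1, push XA → (q_1, 020200, XAXAZ)
  ε-move, top X: go to q_2, push AX → (q_2, 020200, AXAXAZ)
  read 0, top A: go to q_0, push AA → (q_0, 20200, AAXAXAZ)
  read 2, top A: go to q_1, push XA → (q_1, 0200, XAAXAXAZ)
  ε-move, top X: go to q_2, push AX → (q_2, 0200, AXAAXAXAZ)
  read 0, top A: go to q_0, push AA → (q_0, 200, AAXAAXAXAZ)
  read 2, top A: go to q_1, push XA → (q_1, 00, XAAXAAXAXAZ)
  ε-move, top X: go to q_2, push AX → (q_2, 00, AXAAXAAXAXAZ)
  read 0, top A: go to q_0, push AA → (q_0, 0, AAXAAXAAXAXAZ)
No transition applies at (q_0, 0, AAXAAXAAXAXAZ); input not fully consumed.

Reject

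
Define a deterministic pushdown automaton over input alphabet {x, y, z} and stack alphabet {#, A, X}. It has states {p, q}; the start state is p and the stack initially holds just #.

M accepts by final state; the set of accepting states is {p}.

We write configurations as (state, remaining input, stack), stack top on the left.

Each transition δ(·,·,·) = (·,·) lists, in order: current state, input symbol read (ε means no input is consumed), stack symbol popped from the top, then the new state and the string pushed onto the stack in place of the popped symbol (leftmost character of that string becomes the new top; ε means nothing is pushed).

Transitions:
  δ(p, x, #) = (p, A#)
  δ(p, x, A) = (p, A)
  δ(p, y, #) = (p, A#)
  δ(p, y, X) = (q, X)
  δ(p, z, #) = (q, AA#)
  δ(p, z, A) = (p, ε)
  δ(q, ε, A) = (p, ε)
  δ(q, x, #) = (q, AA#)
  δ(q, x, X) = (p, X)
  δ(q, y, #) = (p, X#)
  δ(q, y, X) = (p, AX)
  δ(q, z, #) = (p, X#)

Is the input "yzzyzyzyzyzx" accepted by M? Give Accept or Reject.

Reject

(p, yzzyzyzyzyzx, #)
  read y, top #: go to p, push A# → (p, zzyzyzyzyzx, A#)
  read z, top A: go to p, push ε → (p, zyzyzyzyzx, #)
  read z, top #: go to q, push AA# → (q, yzyzyzyzx, AA#)
  ε-move, top A: go to p, push ε → (p, yzyzyzyzx, A#)
No transition applies at (p, yzyzyzyzx, A#); input not fully consumed.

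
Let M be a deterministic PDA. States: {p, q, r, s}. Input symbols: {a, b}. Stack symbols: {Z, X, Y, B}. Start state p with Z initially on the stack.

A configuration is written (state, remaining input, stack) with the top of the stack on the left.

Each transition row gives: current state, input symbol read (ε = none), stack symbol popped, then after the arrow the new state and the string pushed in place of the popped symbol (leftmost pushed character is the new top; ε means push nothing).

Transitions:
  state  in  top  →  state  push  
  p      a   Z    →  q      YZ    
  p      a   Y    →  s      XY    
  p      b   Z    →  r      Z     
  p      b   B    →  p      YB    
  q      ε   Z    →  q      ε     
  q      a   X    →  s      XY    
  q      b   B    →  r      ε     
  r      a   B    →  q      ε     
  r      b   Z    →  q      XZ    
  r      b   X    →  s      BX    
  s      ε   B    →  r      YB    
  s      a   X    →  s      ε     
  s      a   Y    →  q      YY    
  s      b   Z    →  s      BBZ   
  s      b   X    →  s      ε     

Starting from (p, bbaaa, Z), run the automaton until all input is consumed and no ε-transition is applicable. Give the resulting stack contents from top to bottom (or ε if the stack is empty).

YYZ

(p, bbaaa, Z)
  read b, top Z: go to r, push Z → (r, baaa, Z)
  read b, top Z: go to q, push XZ → (q, aaa, XZ)
  read a, top X: go to s, push XY → (s, aa, XYZ)
  read a, top X: go to s, push ε → (s, a, YZ)
  read a, top Y: go to q, push YY → (q, ε, YYZ)
All input consumed in state q with stack YYZ.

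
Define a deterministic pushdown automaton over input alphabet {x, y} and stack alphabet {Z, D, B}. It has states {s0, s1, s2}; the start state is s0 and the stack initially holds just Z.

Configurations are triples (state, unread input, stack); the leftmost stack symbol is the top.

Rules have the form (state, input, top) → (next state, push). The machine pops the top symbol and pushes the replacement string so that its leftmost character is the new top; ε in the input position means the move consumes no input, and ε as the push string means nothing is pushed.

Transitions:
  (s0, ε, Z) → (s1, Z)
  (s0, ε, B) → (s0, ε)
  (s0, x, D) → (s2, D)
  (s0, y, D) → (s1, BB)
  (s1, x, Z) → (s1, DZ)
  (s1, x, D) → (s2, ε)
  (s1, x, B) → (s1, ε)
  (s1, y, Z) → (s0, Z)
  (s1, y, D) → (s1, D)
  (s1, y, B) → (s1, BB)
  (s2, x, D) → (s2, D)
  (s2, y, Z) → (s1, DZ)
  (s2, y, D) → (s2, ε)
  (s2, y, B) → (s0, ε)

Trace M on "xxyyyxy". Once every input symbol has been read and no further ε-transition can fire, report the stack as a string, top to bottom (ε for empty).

(s0, xxyyyxy, Z)
  ε-move, top Z: go to s1, push Z → (s1, xxyyyxy, Z)
  read x, top Z: go to s1, push DZ → (s1, xyyyxy, DZ)
  read x, top D: go to s2, push ε → (s2, yyyxy, Z)
  read y, top Z: go to s1, push DZ → (s1, yyxy, DZ)
  read y, top D: go to s1, push D → (s1, yxy, DZ)
  read y, top D: go to s1, push D → (s1, xy, DZ)
  read x, top D: go to s2, push ε → (s2, y, Z)
  read y, top Z: go to s1, push DZ → (s1, ε, DZ)
All input consumed in state s1 with stack DZ.

DZ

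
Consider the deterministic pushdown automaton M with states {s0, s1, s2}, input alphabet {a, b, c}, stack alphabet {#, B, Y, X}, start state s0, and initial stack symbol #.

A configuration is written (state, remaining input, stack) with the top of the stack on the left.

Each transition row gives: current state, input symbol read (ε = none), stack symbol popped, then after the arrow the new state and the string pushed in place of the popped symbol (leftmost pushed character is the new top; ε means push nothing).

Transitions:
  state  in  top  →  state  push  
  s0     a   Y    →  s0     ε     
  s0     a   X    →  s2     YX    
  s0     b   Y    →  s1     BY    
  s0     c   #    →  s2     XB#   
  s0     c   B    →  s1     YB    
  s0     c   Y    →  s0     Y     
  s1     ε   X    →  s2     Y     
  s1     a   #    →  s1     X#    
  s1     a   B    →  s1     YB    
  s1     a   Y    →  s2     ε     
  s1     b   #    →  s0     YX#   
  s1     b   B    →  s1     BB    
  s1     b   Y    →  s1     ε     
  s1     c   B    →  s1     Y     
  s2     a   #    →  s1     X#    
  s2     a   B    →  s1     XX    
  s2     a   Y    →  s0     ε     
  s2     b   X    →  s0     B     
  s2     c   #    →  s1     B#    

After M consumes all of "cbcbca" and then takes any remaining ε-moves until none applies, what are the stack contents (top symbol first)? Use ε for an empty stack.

B#

(s0, cbcbca, #) ⊢ (s2, bcbca, XB#) ⊢ (s0, cbca, BB#) ⊢ (s1, bca, YBB#) ⊢ (s1, ca, BB#) ⊢ (s1, a, YB#) ⊢ (s2, ε, B#)
All input consumed in state s2 with stack B#.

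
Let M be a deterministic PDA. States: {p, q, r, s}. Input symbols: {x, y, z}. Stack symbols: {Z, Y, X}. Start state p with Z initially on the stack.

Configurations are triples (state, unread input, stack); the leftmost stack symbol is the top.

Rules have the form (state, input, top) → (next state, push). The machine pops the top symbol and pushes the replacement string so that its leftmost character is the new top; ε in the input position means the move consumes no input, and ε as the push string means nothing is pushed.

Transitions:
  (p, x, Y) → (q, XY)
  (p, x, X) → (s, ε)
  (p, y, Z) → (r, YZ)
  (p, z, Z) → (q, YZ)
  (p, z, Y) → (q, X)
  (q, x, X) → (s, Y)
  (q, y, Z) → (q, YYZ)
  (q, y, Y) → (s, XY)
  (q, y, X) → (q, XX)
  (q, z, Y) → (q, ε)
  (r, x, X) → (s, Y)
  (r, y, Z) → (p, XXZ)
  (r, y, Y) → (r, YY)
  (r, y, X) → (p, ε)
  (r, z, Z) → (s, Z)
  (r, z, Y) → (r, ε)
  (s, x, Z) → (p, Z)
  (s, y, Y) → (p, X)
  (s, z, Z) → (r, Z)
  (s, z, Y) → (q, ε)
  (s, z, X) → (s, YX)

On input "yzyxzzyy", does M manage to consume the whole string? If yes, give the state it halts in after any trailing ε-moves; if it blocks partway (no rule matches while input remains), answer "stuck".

q

(p, yzyxzzyy, Z)
  read y, top Z: go to r, push YZ → (r, zyxzzyy, YZ)
  read z, top Y: go to r, push ε → (r, yxzzyy, Z)
  read y, top Z: go to p, push XXZ → (p, xzzyy, XXZ)
  read x, top X: go to s, push ε → (s, zzyy, XZ)
  read z, top X: go to s, push YX → (s, zyy, YXZ)
  read z, top Y: go to q, push ε → (q, yy, XZ)
  read y, top X: go to q, push XX → (q, y, XXZ)
  read y, top X: go to q, push XX → (q, ε, XXXZ)
All input consumed; M is in state q.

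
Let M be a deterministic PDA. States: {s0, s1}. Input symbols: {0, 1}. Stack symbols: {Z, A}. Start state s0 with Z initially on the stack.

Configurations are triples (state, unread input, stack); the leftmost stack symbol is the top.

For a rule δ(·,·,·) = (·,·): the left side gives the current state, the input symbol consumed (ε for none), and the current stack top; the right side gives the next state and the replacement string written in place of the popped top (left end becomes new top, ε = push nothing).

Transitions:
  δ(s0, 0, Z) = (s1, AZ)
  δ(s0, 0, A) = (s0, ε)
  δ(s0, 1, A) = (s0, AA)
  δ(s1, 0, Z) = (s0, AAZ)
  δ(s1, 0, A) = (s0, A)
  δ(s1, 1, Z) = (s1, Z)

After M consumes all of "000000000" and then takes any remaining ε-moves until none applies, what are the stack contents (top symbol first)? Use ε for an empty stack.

(s0, 000000000, Z) ⊢ (s1, 00000000, AZ) ⊢ (s0, 0000000, AZ) ⊢ (s0, 000000, Z) ⊢ (s1, 00000, AZ) ⊢ (s0, 0000, AZ) ⊢ (s0, 000, Z) ⊢ (s1, 00, AZ) ⊢ (s0, 0, AZ) ⊢ (s0, ε, Z)
All input consumed in state s0 with stack Z.

Z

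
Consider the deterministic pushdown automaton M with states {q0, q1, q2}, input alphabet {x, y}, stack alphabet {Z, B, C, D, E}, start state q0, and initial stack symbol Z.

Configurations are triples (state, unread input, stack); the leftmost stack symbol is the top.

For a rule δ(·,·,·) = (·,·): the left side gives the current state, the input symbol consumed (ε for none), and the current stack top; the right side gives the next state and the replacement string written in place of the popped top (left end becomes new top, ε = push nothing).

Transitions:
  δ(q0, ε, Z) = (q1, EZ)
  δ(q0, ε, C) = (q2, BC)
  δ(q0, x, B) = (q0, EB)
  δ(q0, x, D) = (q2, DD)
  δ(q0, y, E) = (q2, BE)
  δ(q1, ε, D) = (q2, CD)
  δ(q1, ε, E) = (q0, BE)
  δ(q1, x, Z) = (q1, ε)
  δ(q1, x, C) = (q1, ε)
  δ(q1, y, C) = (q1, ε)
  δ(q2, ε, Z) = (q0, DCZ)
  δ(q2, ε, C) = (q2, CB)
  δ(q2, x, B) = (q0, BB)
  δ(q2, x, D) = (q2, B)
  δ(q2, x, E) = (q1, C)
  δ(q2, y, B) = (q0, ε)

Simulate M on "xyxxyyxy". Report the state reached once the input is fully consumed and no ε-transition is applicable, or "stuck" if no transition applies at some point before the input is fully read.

stuck

(q0, xyxxyyxy, Z)
  ε-move, top Z: go to q1, push EZ → (q1, xyxxyyxy, EZ)
  ε-move, top E: go to q0, push BE → (q0, xyxxyyxy, BEZ)
  read x, top B: go to q0, push EB → (q0, yxxyyxy, EBEZ)
  read y, top E: go to q2, push BE → (q2, xxyyxy, BEBEZ)
  read x, top B: go to q0, push BB → (q0, xyyxy, BBEBEZ)
  read x, top B: go to q0, push EB → (q0, yyxy, EBBEBEZ)
  read y, top E: go to q2, push BE → (q2, yxy, BEBBEBEZ)
  read y, top B: go to q0, push ε → (q0, xy, EBBEBEZ)
No transition for (q0, x, top E); M blocks with input xy remaining.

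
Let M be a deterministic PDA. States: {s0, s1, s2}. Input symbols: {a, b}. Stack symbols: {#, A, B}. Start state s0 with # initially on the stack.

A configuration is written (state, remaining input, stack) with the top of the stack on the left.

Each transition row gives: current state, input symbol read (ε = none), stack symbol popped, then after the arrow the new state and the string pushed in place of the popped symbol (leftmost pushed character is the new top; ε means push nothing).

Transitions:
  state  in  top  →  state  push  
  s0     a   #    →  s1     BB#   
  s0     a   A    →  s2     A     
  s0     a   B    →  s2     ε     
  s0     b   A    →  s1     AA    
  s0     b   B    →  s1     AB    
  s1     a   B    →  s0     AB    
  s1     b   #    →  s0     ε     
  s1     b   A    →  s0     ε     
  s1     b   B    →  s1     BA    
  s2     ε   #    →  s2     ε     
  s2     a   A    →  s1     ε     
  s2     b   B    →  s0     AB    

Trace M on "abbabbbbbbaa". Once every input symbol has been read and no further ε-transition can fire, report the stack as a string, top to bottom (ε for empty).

BAAB#

(s0, abbabbbbbbaa, #) ⊢ (s1, bbabbbbbbaa, BB#) ⊢ (s1, babbbbbbaa, BAB#) ⊢ (s1, abbbbbbaa, BAAB#) ⊢ (s0, bbbbbbaa, ABAAB#) ⊢ (s1, bbbbbaa, AABAAB#) ⊢ (s0, bbbbaa, ABAAB#) ⊢ (s1, bbbaa, AABAAB#) ⊢ (s0, bbaa, ABAAB#) ⊢ (s1, baa, AABAAB#) ⊢ (s0, aa, ABAAB#) ⊢ (s2, a, ABAAB#) ⊢ (s1, ε, BAAB#)
All input consumed in state s1 with stack BAAB#.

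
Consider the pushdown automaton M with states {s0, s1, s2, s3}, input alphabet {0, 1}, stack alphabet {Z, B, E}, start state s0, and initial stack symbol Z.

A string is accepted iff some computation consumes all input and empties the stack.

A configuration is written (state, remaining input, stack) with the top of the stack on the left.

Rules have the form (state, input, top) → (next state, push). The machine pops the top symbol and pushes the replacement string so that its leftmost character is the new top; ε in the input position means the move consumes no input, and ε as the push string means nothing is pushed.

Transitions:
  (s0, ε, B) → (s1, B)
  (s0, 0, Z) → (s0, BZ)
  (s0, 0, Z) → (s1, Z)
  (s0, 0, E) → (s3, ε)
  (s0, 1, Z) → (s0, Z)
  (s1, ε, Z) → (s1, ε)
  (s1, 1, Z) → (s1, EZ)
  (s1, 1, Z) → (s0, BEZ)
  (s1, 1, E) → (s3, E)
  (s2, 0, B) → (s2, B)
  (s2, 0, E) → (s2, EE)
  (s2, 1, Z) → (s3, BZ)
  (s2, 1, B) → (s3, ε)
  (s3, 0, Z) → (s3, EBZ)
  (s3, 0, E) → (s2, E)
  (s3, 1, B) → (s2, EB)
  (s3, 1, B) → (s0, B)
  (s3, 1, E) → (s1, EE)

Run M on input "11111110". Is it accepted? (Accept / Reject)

One accepting computation: (s0, 11111110, Z) ⊢ (s0, 1111110, Z) ⊢ (s0, 111110, Z) ⊢ (s0, 11110, Z) ⊢ (s0, 1110, Z) ⊢ (s0, 110, Z) ⊢ (s0, 10, Z) ⊢ (s0, 0, Z) ⊢ (s1, ε, Z) ⊢ (s1, ε, ε)
All input consumed and the stack is empty.

Accept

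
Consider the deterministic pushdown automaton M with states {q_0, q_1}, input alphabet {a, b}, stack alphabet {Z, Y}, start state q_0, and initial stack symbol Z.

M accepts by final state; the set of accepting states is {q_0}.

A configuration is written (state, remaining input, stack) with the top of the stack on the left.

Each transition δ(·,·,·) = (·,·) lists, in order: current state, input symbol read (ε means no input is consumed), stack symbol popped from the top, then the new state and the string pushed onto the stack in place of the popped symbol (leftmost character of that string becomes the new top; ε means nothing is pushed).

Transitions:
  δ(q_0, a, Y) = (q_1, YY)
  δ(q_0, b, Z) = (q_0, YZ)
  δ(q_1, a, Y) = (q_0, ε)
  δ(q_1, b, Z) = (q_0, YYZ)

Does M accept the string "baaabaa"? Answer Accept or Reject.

Reject

(q_0, baaabaa, Z) ⊢ (q_0, aaabaa, YZ) ⊢ (q_1, aabaa, YYZ) ⊢ (q_0, abaa, YZ) ⊢ (q_1, baa, YYZ)
No transition applies at (q_1, baa, YYZ); input not fully consumed.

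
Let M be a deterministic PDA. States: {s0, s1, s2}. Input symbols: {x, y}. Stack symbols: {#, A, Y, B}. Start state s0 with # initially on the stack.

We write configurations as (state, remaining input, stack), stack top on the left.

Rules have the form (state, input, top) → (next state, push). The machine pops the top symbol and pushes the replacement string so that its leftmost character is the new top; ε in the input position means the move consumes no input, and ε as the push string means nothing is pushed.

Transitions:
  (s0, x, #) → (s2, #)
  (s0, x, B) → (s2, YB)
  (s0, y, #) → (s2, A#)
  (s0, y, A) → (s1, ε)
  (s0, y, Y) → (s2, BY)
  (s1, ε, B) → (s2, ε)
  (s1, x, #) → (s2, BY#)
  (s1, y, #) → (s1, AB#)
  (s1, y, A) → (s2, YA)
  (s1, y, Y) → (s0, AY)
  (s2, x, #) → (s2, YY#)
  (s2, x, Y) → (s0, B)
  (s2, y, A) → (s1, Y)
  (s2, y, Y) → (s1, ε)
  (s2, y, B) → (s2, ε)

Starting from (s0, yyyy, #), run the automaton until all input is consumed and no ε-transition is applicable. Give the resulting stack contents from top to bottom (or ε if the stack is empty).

(s0, yyyy, #)
  read y, top #: go to s2, push A# → (s2, yyy, A#)
  read y, top A: go to s1, push Y → (s1, yy, Y#)
  read y, top Y: go to s0, push AY → (s0, y, AY#)
  read y, top A: go to s1, push ε → (s1, ε, Y#)
All input consumed in state s1 with stack Y#.

Y#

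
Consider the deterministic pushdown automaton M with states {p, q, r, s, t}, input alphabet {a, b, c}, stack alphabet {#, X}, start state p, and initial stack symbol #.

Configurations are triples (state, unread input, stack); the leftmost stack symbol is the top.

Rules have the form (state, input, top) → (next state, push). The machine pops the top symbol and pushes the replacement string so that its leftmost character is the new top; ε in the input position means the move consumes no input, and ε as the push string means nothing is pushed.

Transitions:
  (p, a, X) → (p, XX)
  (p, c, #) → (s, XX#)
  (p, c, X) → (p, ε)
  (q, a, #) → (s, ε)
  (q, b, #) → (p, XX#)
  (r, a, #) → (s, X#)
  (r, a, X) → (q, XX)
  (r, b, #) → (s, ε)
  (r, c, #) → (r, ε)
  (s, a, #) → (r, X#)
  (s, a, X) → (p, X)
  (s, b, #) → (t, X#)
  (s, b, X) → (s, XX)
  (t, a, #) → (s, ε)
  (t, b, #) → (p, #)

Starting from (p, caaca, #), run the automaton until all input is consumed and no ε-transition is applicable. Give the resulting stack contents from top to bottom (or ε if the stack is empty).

(p, caaca, #)
  read c, top #: go to s, push XX# → (s, aaca, XX#)
  read a, top X: go to p, push X → (p, aca, XX#)
  read a, top X: go to p, push XX → (p, ca, XXX#)
  read c, top X: go to p, push ε → (p, a, XX#)
  read a, top X: go to p, push XX → (p, ε, XXX#)
All input consumed in state p with stack XXX#.

XXX#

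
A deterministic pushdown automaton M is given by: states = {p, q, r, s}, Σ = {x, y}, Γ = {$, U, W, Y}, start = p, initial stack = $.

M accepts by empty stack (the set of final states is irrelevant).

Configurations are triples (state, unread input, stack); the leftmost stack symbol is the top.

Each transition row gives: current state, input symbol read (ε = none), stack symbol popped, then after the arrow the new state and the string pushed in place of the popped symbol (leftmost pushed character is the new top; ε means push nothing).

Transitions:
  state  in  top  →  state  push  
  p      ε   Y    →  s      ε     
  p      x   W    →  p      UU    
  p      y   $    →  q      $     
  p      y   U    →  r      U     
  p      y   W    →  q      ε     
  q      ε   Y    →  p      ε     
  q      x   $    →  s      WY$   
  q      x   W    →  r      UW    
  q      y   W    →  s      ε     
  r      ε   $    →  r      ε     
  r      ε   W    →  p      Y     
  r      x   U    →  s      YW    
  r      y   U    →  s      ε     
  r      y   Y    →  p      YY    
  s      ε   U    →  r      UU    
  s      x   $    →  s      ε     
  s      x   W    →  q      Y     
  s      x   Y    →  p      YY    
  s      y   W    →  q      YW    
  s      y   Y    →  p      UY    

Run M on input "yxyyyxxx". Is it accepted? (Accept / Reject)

Accept

(p, yxyyyxxx, $)
  read y, top $: go to q, push $ → (q, xyyyxxx, $)
  read x, top $: go to s, push WY$ → (s, yyyxxx, WY$)
  read y, top W: go to q, push YW → (q, yyxxx, YWY$)
  ε-move, top Y: go to p, push ε → (p, yyxxx, WY$)
  read y, top W: go to q, push ε → (q, yxxx, Y$)
  ε-move, top Y: go to p, push ε → (p, yxxx, $)
  read y, top $: go to q, push $ → (q, xxx, $)
  read x, top $: go to s, push WY$ → (s, xx, WY$)
  read x, top W: go to q, push Y → (q, x, YY$)
  ε-move, top Y: go to p, push ε → (p, x, Y$)
  ε-move, top Y: go to s, push ε → (s, x, $)
  read x, top $: go to s, push ε → (s, ε, ε)
All input consumed and the stack is empty.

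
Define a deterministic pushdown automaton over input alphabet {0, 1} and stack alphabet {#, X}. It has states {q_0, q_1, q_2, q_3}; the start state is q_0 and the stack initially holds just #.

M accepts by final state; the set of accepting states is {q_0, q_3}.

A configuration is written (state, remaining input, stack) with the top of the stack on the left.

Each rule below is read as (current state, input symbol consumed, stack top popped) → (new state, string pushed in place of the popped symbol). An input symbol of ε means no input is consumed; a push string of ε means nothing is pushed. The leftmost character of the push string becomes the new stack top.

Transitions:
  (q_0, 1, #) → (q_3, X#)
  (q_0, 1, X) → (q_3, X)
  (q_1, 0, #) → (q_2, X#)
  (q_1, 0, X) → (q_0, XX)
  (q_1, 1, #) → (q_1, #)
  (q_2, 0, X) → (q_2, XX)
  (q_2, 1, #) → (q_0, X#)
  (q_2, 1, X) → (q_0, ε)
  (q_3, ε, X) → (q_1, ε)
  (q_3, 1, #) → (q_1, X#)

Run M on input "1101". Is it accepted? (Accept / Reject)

(q_0, 1101, #)
  read 1, top #: go to q_3, push X# → (q_3, 101, X#)
  ε-move, top X: go to q_1, push ε → (q_1, 101, #)
  read 1, top #: go to q_1, push # → (q_1, 01, #)
  read 0, top #: go to q_2, push X# → (q_2, 1, X#)
  read 1, top X: go to q_0, push ε → (q_0, ε, #)
All input consumed; state q_0 ∈ F.

Accept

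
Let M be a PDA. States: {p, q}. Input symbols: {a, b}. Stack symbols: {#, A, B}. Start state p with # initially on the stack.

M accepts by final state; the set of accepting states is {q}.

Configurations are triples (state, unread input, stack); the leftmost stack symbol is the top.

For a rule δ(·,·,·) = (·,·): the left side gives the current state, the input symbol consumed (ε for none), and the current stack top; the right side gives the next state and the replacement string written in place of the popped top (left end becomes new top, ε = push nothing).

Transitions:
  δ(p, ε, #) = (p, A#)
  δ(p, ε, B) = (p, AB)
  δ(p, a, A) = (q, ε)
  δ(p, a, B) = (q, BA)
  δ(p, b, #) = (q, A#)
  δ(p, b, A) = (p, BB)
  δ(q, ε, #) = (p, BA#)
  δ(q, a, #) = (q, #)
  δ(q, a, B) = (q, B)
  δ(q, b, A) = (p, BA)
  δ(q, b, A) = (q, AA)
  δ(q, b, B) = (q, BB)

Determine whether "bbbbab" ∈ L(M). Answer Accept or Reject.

Accept

One accepting computation: (p, bbbbab, #) ⊢ (q, bbbab, A#) ⊢ (q, bbab, AA#) ⊢ (q, bab, AAA#) ⊢ (p, ab, BAAA#) ⊢ (q, b, BAAAA#) ⊢ (q, ε, BBAAAA#)
All input consumed and state q ∈ F.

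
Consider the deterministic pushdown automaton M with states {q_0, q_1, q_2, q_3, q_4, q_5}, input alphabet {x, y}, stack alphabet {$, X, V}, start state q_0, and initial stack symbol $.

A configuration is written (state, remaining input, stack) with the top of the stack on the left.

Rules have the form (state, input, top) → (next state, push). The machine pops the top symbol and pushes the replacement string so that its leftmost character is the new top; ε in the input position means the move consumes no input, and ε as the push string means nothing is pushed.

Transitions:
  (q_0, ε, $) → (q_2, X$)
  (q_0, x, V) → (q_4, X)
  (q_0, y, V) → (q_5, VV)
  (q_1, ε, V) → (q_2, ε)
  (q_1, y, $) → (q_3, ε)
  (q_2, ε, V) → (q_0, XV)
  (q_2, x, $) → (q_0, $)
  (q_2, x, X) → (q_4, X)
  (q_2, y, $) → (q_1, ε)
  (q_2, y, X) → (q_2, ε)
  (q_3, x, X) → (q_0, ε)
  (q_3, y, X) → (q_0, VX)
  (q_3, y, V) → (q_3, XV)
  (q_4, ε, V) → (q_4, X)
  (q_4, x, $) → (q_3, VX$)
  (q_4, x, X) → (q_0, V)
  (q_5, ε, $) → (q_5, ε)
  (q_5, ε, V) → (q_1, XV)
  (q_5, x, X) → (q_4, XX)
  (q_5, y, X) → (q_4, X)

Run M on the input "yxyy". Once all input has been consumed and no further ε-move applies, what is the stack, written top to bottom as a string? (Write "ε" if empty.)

(q_0, yxyy, $)
  ε-move, top $: go to q_2, push X$ → (q_2, yxyy, X$)
  read y, top X: go to q_2, push ε → (q_2, xyy, $)
  read x, top $: go to q_0, push $ → (q_0, yy, $)
  ε-move, top $: go to q_2, push X$ → (q_2, yy, X$)
  read y, top X: go to q_2, push ε → (q_2, y, $)
  read y, top $: go to q_1, push ε → (q_1, ε, ε)
All input consumed in state q_1 with stack ε.

ε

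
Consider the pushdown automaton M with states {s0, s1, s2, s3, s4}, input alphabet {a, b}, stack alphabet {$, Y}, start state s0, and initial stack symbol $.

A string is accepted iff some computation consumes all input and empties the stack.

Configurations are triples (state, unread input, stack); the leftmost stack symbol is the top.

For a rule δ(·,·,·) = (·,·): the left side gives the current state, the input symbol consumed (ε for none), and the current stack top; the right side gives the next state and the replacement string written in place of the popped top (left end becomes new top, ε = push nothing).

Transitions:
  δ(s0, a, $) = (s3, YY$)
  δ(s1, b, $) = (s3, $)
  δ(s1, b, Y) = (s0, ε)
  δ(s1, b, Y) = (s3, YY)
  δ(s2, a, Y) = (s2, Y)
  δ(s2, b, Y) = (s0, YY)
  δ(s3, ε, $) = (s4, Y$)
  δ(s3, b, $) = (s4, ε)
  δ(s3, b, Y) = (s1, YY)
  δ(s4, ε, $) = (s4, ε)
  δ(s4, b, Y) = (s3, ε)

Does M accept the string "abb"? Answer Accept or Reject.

Reject

No computation consumes all input and empties the stack.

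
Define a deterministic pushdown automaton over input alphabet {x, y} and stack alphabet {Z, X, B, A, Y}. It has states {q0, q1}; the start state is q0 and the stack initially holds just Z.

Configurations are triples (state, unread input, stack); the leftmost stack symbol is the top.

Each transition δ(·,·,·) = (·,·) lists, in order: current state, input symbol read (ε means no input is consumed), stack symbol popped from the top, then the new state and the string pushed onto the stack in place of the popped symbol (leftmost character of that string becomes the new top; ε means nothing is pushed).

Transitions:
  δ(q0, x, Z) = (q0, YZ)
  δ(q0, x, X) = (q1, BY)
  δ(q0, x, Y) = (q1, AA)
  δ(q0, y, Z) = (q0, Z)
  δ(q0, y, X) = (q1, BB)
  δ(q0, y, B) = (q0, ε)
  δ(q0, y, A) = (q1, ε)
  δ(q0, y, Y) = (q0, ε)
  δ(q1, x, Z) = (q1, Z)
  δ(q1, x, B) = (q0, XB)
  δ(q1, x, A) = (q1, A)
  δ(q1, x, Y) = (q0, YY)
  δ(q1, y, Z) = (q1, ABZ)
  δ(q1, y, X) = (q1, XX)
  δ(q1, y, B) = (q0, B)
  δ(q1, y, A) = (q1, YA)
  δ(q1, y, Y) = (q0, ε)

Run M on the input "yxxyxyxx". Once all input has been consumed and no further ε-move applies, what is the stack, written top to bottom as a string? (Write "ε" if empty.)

(q0, yxxyxyxx, Z)
  read y, top Z: go to q0, push Z → (q0, xxyxyxx, Z)
  read x, top Z: go to q0, push YZ → (q0, xyxyxx, YZ)
  read x, top Y: go to q1, push AA → (q1, yxyxx, AAZ)
  read y, top A: go to q1, push YA → (q1, xyxx, YAAZ)
  read x, top Y: go to q0, push YY → (q0, yxx, YYAAZ)
  read y, top Y: go to q0, push ε → (q0, xx, YAAZ)
  read x, top Y: go to q1, push AA → (q1, x, AAAAZ)
  read x, top A: go to q1, push A → (q1, ε, AAAAZ)
All input consumed in state q1 with stack AAAAZ.

AAAAZ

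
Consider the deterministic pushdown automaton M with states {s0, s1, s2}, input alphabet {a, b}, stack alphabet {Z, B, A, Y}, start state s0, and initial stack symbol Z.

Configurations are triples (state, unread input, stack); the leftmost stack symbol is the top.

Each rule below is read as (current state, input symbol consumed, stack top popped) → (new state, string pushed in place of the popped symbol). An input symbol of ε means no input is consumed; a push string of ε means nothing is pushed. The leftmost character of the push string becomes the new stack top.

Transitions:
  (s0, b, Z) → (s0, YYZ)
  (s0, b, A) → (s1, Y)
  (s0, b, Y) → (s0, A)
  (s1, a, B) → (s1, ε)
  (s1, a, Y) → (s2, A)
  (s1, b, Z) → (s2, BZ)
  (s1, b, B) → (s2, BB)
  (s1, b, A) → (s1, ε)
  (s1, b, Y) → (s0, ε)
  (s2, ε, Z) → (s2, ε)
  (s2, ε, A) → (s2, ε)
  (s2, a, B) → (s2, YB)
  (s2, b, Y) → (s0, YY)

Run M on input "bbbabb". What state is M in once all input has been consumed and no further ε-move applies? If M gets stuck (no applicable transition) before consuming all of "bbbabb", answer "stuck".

(s0, bbbabb, Z)
  read b, top Z: go to s0, push YYZ → (s0, bbabb, YYZ)
  read b, top Y: go to s0, push A → (s0, babb, AYZ)
  read b, top A: go to s1, push Y → (s1, abb, YYZ)
  read a, top Y: go to s2, push A → (s2, bb, AYZ)
  ε-move, top A: go to s2, push ε → (s2, bb, YZ)
  read b, top Y: go to s0, push YY → (s0, b, YYZ)
  read b, top Y: go to s0, push A → (s0, ε, AYZ)
All input consumed; M is in state s0.

s0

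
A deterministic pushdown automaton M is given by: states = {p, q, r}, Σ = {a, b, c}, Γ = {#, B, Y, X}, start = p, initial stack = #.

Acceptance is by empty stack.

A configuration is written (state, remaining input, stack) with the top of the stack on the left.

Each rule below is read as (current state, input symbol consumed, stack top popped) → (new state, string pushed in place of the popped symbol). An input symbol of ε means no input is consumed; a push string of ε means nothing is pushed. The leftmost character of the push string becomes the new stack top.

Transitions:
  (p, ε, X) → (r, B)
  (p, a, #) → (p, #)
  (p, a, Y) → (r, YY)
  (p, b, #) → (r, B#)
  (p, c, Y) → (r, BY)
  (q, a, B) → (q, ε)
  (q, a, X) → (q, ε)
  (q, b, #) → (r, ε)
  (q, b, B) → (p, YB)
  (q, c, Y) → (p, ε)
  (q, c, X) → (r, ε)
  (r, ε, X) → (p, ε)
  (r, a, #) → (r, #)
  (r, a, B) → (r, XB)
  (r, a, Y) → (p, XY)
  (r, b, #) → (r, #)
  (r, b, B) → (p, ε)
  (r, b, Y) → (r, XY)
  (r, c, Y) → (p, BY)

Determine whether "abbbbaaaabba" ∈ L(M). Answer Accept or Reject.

Reject

(p, abbbbaaaabba, #)
  read a, top #: go to p, push # → (p, bbbbaaaabba, #)
  read b, top #: go to r, push B# → (r, bbbaaaabba, B#)
  read b, top B: go to p, push ε → (p, bbaaaabba, #)
  read b, top #: go to r, push B# → (r, baaaabba, B#)
  read b, top B: go to p, push ε → (p, aaaabba, #)
  read a, top #: go to p, push # → (p, aaabba, #)
  read a, top #: go to p, push # → (p, aabba, #)
  read a, top #: go to p, push # → (p, abba, #)
  read a, top #: go to p, push # → (p, bba, #)
  read b, top #: go to r, push B# → (r, ba, B#)
  read b, top B: go to p, push ε → (p, a, #)
  read a, top #: go to p, push # → (p, ε, #)
All input consumed; stack is #, not empty, and no further ε-move applies.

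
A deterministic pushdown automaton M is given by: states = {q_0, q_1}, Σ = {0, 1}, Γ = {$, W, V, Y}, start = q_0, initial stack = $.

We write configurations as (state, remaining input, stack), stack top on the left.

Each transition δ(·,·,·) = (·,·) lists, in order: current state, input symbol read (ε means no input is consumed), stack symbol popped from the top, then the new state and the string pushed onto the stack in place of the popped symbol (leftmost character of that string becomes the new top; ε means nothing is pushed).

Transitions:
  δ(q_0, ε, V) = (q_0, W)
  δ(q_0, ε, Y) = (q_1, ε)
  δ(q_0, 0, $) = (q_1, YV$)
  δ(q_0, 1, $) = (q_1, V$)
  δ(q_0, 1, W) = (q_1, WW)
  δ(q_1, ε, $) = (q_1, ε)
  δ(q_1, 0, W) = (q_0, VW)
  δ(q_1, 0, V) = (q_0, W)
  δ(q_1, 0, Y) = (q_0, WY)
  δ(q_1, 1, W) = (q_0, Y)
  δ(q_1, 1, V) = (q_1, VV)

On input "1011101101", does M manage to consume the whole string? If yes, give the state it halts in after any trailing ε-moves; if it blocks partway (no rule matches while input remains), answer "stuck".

stuck

(q_0, 1011101101, $)
  read 1, top $: go to q_1, push V$ → (q_1, 011101101, V$)
  read 0, top V: go to q_0, push W → (q_0, 11101101, W$)
  read 1, top W: go to q_1, push WW → (q_1, 1101101, WW$)
  read 1, top W: go to q_0, push Y → (q_0, 101101, YW$)
  ε-move, top Y: go to q_1, push ε → (q_1, 101101, W$)
  read 1, top W: go to q_0, push Y → (q_0, 01101, Y$)
  ε-move, top Y: go to q_1, push ε → (q_1, 01101, $)
  ε-move, top $: go to q_1, push ε → (q_1, 01101, ε)
No transition for (q_1, 0, top ε); M blocks with input 01101 remaining.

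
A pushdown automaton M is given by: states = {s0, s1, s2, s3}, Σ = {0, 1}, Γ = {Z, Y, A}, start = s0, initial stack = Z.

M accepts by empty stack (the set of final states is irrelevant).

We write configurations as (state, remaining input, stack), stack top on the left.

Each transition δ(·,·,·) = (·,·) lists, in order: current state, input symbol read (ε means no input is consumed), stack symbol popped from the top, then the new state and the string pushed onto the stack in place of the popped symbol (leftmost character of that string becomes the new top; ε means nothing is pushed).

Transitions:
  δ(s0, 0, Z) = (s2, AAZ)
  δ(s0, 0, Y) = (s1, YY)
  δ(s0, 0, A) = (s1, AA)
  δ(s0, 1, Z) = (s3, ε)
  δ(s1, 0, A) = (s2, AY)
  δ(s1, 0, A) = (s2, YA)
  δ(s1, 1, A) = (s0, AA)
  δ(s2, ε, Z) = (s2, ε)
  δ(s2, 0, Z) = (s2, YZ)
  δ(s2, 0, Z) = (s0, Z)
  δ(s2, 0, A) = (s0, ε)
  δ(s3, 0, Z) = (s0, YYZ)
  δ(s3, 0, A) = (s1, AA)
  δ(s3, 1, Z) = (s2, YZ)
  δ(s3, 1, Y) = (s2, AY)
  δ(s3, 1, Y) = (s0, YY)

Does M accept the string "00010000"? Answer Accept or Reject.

No computation consumes all input and empties the stack.

Reject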